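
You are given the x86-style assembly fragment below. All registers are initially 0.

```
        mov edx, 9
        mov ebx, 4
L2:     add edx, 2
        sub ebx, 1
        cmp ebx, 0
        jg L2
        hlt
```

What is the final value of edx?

after mov edx, 9: edx=9
after mov ebx, 4: ebx=4
after add edx, 2: edx=9+2=11
after sub ebx, 1: ebx=4-1=3
cmp ebx, 0  (cmp 3,0)
jg L2: taken
after add edx, 2: edx=11+2=13
after sub ebx, 1: ebx=3-1=2
cmp ebx, 0  (cmp 2,0)
jg L2: taken
after add edx, 2: edx=13+2=15
after sub ebx, 1: ebx=2-1=1
cmp ebx, 0  (cmp 1,0)
jg L2: taken
after add edx, 2: edx=15+2=17
after sub ebx, 1: ebx=1-1=0
cmp ebx, 0  (cmp 0,0)
jg L2: not taken
halt.

17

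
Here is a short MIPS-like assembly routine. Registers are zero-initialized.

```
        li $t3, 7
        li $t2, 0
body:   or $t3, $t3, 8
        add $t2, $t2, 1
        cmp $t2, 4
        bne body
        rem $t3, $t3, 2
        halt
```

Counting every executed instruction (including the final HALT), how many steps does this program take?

li $t3, 7 → $t3=7
li $t2, 0 → $t2=0
or $t3, $t3, 8 → $t3=7|8=15
add $t2, $t2, 1 → $t2=0+1=1
cmp $t2, 4  (cmp 1,4)
bne body: taken
or $t3, $t3, 8 → $t3=15|8=15
add $t2, $t2, 1 → $t2=1+1=2
cmp $t2, 4  (cmp 2,4)
bne body: taken
or $t3, $t3, 8 → $t3=15|8=15
add $t2, $t2, 1 → $t2=2+1=3
cmp $t2, 4  (cmp 3,4)
bne body: taken
or $t3, $t3, 8 → $t3=15|8=15
add $t2, $t2, 1 → $t2=3+1=4
cmp $t2, 4  (cmp 4,4)
bne body: not taken
rem $t3, $t3, 2 → $t3=15%2=1
halt.
Total executed instructions: 20.

20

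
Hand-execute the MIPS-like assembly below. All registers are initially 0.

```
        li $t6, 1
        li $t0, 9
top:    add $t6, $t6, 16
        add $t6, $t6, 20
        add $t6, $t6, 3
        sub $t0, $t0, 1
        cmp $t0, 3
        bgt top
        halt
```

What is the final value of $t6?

235

li $t6, 1 → $t6=1
li $t0, 9 → $t0=9
add $t6, $t6, 16 → $t6=1+16=17
add $t6, $t6, 20 → $t6=17+20=37
add $t6, $t6, 3 → $t6=37+3=40
sub $t0, $t0, 1 → $t0=9-1=8
cmp $t0, 3  (cmp 8,3)
bgt top: taken
add $t6, $t6, 16 → $t6=40+16=56
add $t6, $t6, 20 → $t6=56+20=76
add $t6, $t6, 3 → $t6=76+3=79
sub $t0, $t0, 1 → $t0=8-1=7
cmp $t0, 3  (cmp 7,3)
bgt top: taken
add $t6, $t6, 16 → $t6=79+16=95
add $t6, $t6, 20 → $t6=95+20=115
add $t6, $t6, 3 → $t6=115+3=118
sub $t0, $t0, 1 → $t0=7-1=6
cmp $t0, 3  (cmp 6,3)
bgt top: taken
add $t6, $t6, 16 → $t6=118+16=134
add $t6, $t6, 20 → $t6=134+20=154
add $t6, $t6, 3 → $t6=154+3=157
sub $t0, $t0, 1 → $t0=6-1=5
cmp $t0, 3  (cmp 5,3)
bgt top: taken
add $t6, $t6, 16 → $t6=157+16=173
add $t6, $t6, 20 → $t6=173+20=193
add $t6, $t6, 3 → $t6=193+3=196
sub $t0, $t0, 1 → $t0=5-1=4
cmp $t0, 3  (cmp 4,3)
bgt top: taken
add $t6, $t6, 16 → $t6=196+16=212
add $t6, $t6, 20 → $t6=212+20=232
add $t6, $t6, 3 → $t6=232+3=235
sub $t0, $t0, 1 → $t0=4-1=3
cmp $t0, 3  (cmp 3,3)
bgt top: not taken
halt.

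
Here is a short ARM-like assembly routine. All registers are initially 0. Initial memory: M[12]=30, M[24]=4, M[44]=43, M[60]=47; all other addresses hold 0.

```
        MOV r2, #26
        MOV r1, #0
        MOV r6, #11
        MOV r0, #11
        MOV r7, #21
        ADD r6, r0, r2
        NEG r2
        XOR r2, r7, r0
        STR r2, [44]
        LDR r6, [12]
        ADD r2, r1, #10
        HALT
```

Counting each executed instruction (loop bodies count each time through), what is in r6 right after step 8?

37

MOV r2, #26 → r2=26
MOV r1, #0 → r1=0
MOV r6, #11 → r6=11
MOV r0, #11 → r0=11
MOV r7, #21 → r7=21
ADD r6, r0, r2 → r6=11+26=37
NEG r2 → r2=-(26)=-26
XOR r2, r7, r0 → r2=21^11=30
After step 8: r6 = 37.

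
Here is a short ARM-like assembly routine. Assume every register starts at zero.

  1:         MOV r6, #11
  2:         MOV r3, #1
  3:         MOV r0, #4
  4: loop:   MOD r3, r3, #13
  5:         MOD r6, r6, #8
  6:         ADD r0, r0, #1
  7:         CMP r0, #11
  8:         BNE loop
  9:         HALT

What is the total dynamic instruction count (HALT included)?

after MOV r6, #11: r6=11
after MOV r3, #1: r3=1
after MOV r0, #4: r0=4
after MOD r3, r3, #13: r3=1%13=1
after MOD r6, r6, #8: r6=11%8=3
after ADD r0, r0, #1: r0=4+1=5
CMP r0, #11  (cmp 5,11)
BNE loop: taken
after MOD r3, r3, #13: r3=1%13=1
after MOD r6, r6, #8: r6=3%8=3
after ADD r0, r0, #1: r0=5+1=6
CMP r0, #11  (cmp 6,11)
BNE loop: taken
after MOD r3, r3, #13: r3=1%13=1
after MOD r6, r6, #8: r6=3%8=3
after ADD r0, r0, #1: r0=6+1=7
CMP r0, #11  (cmp 7,11)
BNE loop: taken
after MOD r3, r3, #13: r3=1%13=1
after MOD r6, r6, #8: r6=3%8=3
after ADD r0, r0, #1: r0=7+1=8
CMP r0, #11  (cmp 8,11)
BNE loop: taken
after MOD r3, r3, #13: r3=1%13=1
after MOD r6, r6, #8: r6=3%8=3
after ADD r0, r0, #1: r0=8+1=9
CMP r0, #11  (cmp 9,11)
BNE loop: taken
after MOD r3, r3, #13: r3=1%13=1
after MOD r6, r6, #8: r6=3%8=3
after ADD r0, r0, #1: r0=9+1=10
CMP r0, #11  (cmp 10,11)
BNE loop: taken
after MOD r3, r3, #13: r3=1%13=1
after MOD r6, r6, #8: r6=3%8=3
after ADD r0, r0, #1: r0=10+1=11
CMP r0, #11  (cmp 11,11)
BNE loop: not taken
halt.
Total executed instructions: 39.

39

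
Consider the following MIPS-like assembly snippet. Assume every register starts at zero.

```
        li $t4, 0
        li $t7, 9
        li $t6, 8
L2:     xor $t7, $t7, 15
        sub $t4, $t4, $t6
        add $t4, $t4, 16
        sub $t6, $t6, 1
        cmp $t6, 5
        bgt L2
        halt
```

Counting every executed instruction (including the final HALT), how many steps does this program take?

22

$t4=0
$t7=9
$t6=8
$t7=9^15=6
$t4=0-8=-8
$t4=(-8)+16=8
$t6=8-1=7
cmp $t6, 5  (cmp 7,5)
bgt L2: taken
$t7=6^15=9
$t4=8-7=1
$t4=1+16=17
$t6=7-1=6
cmp $t6, 5  (cmp 6,5)
bgt L2: taken
$t7=9^15=6
$t4=17-6=11
$t4=11+16=27
$t6=6-1=5
cmp $t6, 5  (cmp 5,5)
bgt L2: not taken
halt.
Total executed instructions: 22.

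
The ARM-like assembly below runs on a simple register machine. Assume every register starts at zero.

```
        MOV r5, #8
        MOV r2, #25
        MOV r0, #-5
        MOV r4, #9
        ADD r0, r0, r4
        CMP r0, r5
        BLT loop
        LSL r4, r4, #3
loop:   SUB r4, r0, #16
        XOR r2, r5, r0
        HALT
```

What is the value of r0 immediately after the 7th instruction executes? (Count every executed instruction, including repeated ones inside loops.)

4

r5=8
r2=25
r0=-5
r4=9
r0=(-5)+9=4
CMP r0, r5  (cmp 4,8)
BLT loop: taken
After step 7: r0 = 4.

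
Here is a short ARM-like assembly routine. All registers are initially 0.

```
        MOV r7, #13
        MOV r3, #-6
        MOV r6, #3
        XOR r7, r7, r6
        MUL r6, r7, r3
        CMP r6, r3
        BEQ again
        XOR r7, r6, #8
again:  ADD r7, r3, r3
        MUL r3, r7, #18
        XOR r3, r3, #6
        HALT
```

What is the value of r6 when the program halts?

-84

MOV r7, #13 → r7=13
MOV r3, #-6 → r3=-6
MOV r6, #3 → r6=3
XOR r7, r7, r6 → r7=13^3=14
MUL r6, r7, r3 → r6=14*(-6)=-84
CMP r6, r3  (cmp -84,-6)
BEQ again: not taken
XOR r7, r6, #8 → r7=(-84)^8=-92
ADD r7, r3, r3 → r7=(-6)+(-6)=-12
MUL r3, r7, #18 → r3=(-12)*18=-216
XOR r3, r3, #6 → r3=(-216)^6=-210
halt.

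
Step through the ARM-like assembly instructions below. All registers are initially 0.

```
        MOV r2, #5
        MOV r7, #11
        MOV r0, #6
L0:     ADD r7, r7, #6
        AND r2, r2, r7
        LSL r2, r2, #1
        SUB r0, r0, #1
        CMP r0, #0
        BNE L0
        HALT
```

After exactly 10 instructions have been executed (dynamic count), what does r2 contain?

r2=5
r7=11
r0=6
r7=11+6=17
r2=5&17=1
r2=1<<1=2
r0=6-1=5
CMP r0, #0  (cmp 5,0)
BNE L0: taken
r7=17+6=23
After step 10: r2 = 2.

2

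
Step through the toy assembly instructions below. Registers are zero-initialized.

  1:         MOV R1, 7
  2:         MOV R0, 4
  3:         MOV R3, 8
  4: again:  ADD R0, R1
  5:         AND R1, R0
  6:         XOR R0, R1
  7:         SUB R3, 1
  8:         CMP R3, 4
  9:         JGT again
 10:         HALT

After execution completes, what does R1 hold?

3

after MOV R1, 7: R1=7
after MOV R0, 4: R0=4
after MOV R3, 8: R3=8
after ADD R0, R1: R0=4+7=11
after AND R1, R0: R1=7&11=3
after XOR R0, R1: R0=11^3=8
after SUB R3, 1: R3=8-1=7
CMP R3, 4  (cmp 7,4)
JGT again: taken
after ADD R0, R1: R0=8+3=11
after AND R1, R0: R1=3&11=3
after XOR R0, R1: R0=11^3=8
after SUB R3, 1: R3=7-1=6
CMP R3, 4  (cmp 6,4)
JGT again: taken
after ADD R0, R1: R0=8+3=11
after AND R1, R0: R1=3&11=3
after XOR R0, R1: R0=11^3=8
after SUB R3, 1: R3=6-1=5
CMP R3, 4  (cmp 5,4)
JGT again: taken
after ADD R0, R1: R0=8+3=11
after AND R1, R0: R1=3&11=3
after XOR R0, R1: R0=11^3=8
after SUB R3, 1: R3=5-1=4
CMP R3, 4  (cmp 4,4)
JGT again: not taken
halt.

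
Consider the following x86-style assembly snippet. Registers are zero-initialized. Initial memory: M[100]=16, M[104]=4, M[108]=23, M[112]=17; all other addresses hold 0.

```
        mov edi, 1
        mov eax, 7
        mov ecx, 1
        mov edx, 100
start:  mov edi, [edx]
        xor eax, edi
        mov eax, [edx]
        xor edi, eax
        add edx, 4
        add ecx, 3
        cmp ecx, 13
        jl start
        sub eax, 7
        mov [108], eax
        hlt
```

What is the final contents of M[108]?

edi=1
eax=7
ecx=1
edx=100
edi=M[100]=16
eax=7^16=23
eax=M[100]=16
edi=16^16=0
edx=100+4=104
ecx=1+3=4
cmp ecx, 13  (cmp 4,13)
jl start: taken
edi=M[104]=4
eax=16^4=20
eax=M[104]=4
edi=4^4=0
edx=104+4=108
ecx=4+3=7
cmp ecx, 13  (cmp 7,13)
jl start: taken
edi=M[108]=23
eax=4^23=19
eax=M[108]=23
edi=23^23=0
edx=108+4=112
ecx=7+3=10
cmp ecx, 13  (cmp 10,13)
jl start: taken
edi=M[112]=17
eax=23^17=6
eax=M[112]=17
edi=17^17=0
edx=112+4=116
ecx=10+3=13
cmp ecx, 13  (cmp 13,13)
jl start: not taken
eax=17-7=10
mov [108], eax → M[108]=10
halt.

10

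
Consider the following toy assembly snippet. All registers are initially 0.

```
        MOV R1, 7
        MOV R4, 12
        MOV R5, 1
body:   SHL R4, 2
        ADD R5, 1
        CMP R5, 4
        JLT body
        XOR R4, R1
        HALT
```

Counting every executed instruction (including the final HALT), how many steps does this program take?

17

MOV R1, 7 → R1=7
MOV R4, 12 → R4=12
MOV R5, 1 → R5=1
SHL R4, 2 → R4=12<<2=48
ADD R5, 1 → R5=1+1=2
CMP R5, 4  (cmp 2,4)
JLT body: taken
SHL R4, 2 → R4=48<<2=192
ADD R5, 1 → R5=2+1=3
CMP R5, 4  (cmp 3,4)
JLT body: taken
SHL R4, 2 → R4=192<<2=768
ADD R5, 1 → R5=3+1=4
CMP R5, 4  (cmp 4,4)
JLT body: not taken
XOR R4, R1 → R4=768^7=775
halt.
Total executed instructions: 17.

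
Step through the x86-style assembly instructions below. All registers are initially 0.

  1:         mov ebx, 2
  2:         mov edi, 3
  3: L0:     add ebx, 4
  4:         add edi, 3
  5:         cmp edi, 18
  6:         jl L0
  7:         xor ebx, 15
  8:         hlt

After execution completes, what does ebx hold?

mov ebx, 2 → ebx=2
mov edi, 3 → edi=3
add ebx, 4 → ebx=2+4=6
add edi, 3 → edi=3+3=6
cmp edi, 18  (cmp 6,18)
jl L0: taken
add ebx, 4 → ebx=6+4=10
add edi, 3 → edi=6+3=9
cmp edi, 18  (cmp 9,18)
jl L0: taken
add ebx, 4 → ebx=10+4=14
add edi, 3 → edi=9+3=12
cmp edi, 18  (cmp 12,18)
jl L0: taken
add ebx, 4 → ebx=14+4=18
add edi, 3 → edi=12+3=15
cmp edi, 18  (cmp 15,18)
jl L0: taken
add ebx, 4 → ebx=18+4=22
add edi, 3 → edi=15+3=18
cmp edi, 18  (cmp 18,18)
jl L0: not taken
xor ebx, 15 → ebx=22^15=25
halt.

25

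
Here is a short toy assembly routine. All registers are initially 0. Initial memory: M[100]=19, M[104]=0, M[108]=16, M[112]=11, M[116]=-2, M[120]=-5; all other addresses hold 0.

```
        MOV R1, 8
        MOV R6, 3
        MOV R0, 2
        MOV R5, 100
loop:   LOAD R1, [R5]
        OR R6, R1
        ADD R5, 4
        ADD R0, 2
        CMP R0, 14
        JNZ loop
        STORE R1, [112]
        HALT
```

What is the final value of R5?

124

R1=8
R6=3
R0=2
R5=100
R1=M[100]=19
R6=3|19=19
R5=100+4=104
R0=2+2=4
CMP R0, 14  (cmp 4,14)
JNZ loop: taken
R1=M[104]=0
R6=19|0=19
R5=104+4=108
R0=4+2=6
CMP R0, 14  (cmp 6,14)
JNZ loop: taken
R1=M[108]=16
R6=19|16=19
R5=108+4=112
R0=6+2=8
CMP R0, 14  (cmp 8,14)
JNZ loop: taken
R1=M[112]=11
R6=19|11=27
R5=112+4=116
R0=8+2=10
CMP R0, 14  (cmp 10,14)
JNZ loop: taken
R1=M[116]=-2
R6=27|(-2)=-1
R5=116+4=120
R0=10+2=12
CMP R0, 14  (cmp 12,14)
JNZ loop: taken
R1=M[120]=-5
R6=(-1)|(-5)=-1
R5=120+4=124
R0=12+2=14
CMP R0, 14  (cmp 14,14)
JNZ loop: not taken
STORE R1, [112] → M[112]=-5
halt.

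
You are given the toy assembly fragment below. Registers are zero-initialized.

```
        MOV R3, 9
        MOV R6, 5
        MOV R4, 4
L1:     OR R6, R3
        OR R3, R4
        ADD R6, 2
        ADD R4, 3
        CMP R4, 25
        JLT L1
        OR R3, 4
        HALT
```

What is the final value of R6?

129

MOV R3, 9 → R3=9
MOV R6, 5 → R6=5
MOV R4, 4 → R4=4
OR R6, R3 → R6=5|9=13
OR R3, R4 → R3=9|4=13
ADD R6, 2 → R6=13+2=15
ADD R4, 3 → R4=4+3=7
CMP R4, 25  (cmp 7,25)
JLT L1: taken
OR R6, R3 → R6=15|13=15
OR R3, R4 → R3=13|7=15
ADD R6, 2 → R6=15+2=17
ADD R4, 3 → R4=7+3=10
CMP R4, 25  (cmp 10,25)
JLT L1: taken
OR R6, R3 → R6=17|15=31
OR R3, R4 → R3=15|10=15
ADD R6, 2 → R6=31+2=33
ADD R4, 3 → R4=10+3=13
CMP R4, 25  (cmp 13,25)
JLT L1: taken
OR R6, R3 → R6=33|15=47
OR R3, R4 → R3=15|13=15
ADD R6, 2 → R6=47+2=49
ADD R4, 3 → R4=13+3=16
CMP R4, 25  (cmp 16,25)
JLT L1: taken
OR R6, R3 → R6=49|15=63
OR R3, R4 → R3=15|16=31
ADD R6, 2 → R6=63+2=65
ADD R4, 3 → R4=16+3=19
CMP R4, 25  (cmp 19,25)
JLT L1: taken
OR R6, R3 → R6=65|31=95
OR R3, R4 → R3=31|19=31
ADD R6, 2 → R6=95+2=97
ADD R4, 3 → R4=19+3=22
CMP R4, 25  (cmp 22,25)
JLT L1: taken
OR R6, R3 → R6=97|31=127
OR R3, R4 → R3=31|22=31
ADD R6, 2 → R6=127+2=129
ADD R4, 3 → R4=22+3=25
CMP R4, 25  (cmp 25,25)
JLT L1: not taken
OR R3, 4 → R3=31|4=31
halt.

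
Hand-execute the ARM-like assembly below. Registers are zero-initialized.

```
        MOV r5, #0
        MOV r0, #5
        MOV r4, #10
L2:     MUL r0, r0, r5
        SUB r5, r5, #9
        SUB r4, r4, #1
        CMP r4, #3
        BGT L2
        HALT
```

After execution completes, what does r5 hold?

after MOV r5, #0: r5=0
after MOV r0, #5: r0=5
after MOV r4, #10: r4=10
after MUL r0, r0, r5: r0=5*0=0
after SUB r5, r5, #9: r5=0-9=-9
after SUB r4, r4, #1: r4=10-1=9
CMP r4, #3  (cmp 9,3)
BGT L2: taken
after MUL r0, r0, r5: r0=0*(-9)=0
after SUB r5, r5, #9: r5=(-9)-9=-18
after SUB r4, r4, #1: r4=9-1=8
CMP r4, #3  (cmp 8,3)
BGT L2: taken
after MUL r0, r0, r5: r0=0*(-18)=0
after SUB r5, r5, #9: r5=(-18)-9=-27
after SUB r4, r4, #1: r4=8-1=7
CMP r4, #3  (cmp 7,3)
BGT L2: taken
after MUL r0, r0, r5: r0=0*(-27)=0
after SUB r5, r5, #9: r5=(-27)-9=-36
after SUB r4, r4, #1: r4=7-1=6
CMP r4, #3  (cmp 6,3)
BGT L2: taken
after MUL r0, r0, r5: r0=0*(-36)=0
after SUB r5, r5, #9: r5=(-36)-9=-45
after SUB r4, r4, #1: r4=6-1=5
CMP r4, #3  (cmp 5,3)
BGT L2: taken
after MUL r0, r0, r5: r0=0*(-45)=0
after SUB r5, r5, #9: r5=(-45)-9=-54
after SUB r4, r4, #1: r4=5-1=4
CMP r4, #3  (cmp 4,3)
BGT L2: taken
after MUL r0, r0, r5: r0=0*(-54)=0
after SUB r5, r5, #9: r5=(-54)-9=-63
after SUB r4, r4, #1: r4=4-1=3
CMP r4, #3  (cmp 3,3)
BGT L2: not taken
halt.

-63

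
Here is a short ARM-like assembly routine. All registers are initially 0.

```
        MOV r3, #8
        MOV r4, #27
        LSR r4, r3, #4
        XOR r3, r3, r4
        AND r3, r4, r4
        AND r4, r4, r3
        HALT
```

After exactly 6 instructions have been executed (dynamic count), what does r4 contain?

after MOV r3, #8: r3=8
after MOV r4, #27: r4=27
after LSR r4, r3, #4: r4=8>>4=0
after XOR r3, r3, r4: r3=8^0=8
after AND r3, r4, r4: r3=0&0=0
after AND r4, r4, r3: r4=0&0=0
After step 6: r4 = 0.

0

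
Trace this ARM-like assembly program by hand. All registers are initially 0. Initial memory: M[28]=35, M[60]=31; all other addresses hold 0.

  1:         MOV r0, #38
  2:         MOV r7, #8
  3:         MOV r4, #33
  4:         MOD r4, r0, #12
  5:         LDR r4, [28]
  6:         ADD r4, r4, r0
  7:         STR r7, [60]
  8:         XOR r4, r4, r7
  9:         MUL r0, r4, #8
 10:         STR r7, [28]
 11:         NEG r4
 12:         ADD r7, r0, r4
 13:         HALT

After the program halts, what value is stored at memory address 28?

8

MOV r0, #38 → r0=38
MOV r7, #8 → r7=8
MOV r4, #33 → r4=33
MOD r4, r0, #12 → r4=38%12=2
LDR r4, [28] → r4=M[28]=35
ADD r4, r4, r0 → r4=35+38=73
STR r7, [60] → M[60]=8
XOR r4, r4, r7 → r4=73^8=65
MUL r0, r4, #8 → r0=65*8=520
STR r7, [28] → M[28]=8
NEG r4 → r4=-(65)=-65
ADD r7, r0, r4 → r7=520+(-65)=455
halt.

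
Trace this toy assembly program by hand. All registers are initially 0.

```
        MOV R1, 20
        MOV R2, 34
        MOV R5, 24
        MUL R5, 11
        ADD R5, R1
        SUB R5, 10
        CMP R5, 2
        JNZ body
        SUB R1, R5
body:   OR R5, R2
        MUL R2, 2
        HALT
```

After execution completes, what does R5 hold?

306

after MOV R1, 20: R1=20
after MOV R2, 34: R2=34
after MOV R5, 24: R5=24
after MUL R5, 11: R5=24*11=264
after ADD R5, R1: R5=264+20=284
after SUB R5, 10: R5=284-10=274
CMP R5, 2  (cmp 274,2)
JNZ body: taken
after OR R5, R2: R5=274|34=306
after MUL R2, 2: R2=34*2=68
halt.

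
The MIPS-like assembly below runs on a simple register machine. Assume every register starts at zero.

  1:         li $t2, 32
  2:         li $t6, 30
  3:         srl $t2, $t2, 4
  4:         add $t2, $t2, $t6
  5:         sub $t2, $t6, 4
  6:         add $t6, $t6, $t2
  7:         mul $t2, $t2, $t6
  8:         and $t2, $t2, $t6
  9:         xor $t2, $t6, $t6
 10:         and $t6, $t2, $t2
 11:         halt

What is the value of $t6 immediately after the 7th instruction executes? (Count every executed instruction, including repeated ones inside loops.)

56

$t2=32
$t6=30
$t2=32>>4=2
$t2=2+30=32
$t2=30-4=26
$t6=30+26=56
$t2=26*56=1456
After step 7: $t6 = 56.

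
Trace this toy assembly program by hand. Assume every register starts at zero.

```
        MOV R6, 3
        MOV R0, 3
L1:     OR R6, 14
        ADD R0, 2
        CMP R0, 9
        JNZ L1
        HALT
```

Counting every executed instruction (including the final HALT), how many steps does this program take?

MOV R6, 3 → R6=3
MOV R0, 3 → R0=3
OR R6, 14 → R6=3|14=15
ADD R0, 2 → R0=3+2=5
CMP R0, 9  (cmp 5,9)
JNZ L1: taken
OR R6, 14 → R6=15|14=15
ADD R0, 2 → R0=5+2=7
CMP R0, 9  (cmp 7,9)
JNZ L1: taken
OR R6, 14 → R6=15|14=15
ADD R0, 2 → R0=7+2=9
CMP R0, 9  (cmp 9,9)
JNZ L1: not taken
halt.
Total executed instructions: 15.

15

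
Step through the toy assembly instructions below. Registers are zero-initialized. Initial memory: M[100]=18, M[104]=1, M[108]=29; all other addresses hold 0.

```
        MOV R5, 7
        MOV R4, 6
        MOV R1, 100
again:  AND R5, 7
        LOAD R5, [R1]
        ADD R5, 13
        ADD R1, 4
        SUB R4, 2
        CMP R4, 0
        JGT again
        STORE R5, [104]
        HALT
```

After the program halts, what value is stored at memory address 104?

MOV R5, 7 → R5=7
MOV R4, 6 → R4=6
MOV R1, 100 → R1=100
AND R5, 7 → R5=7&7=7
LOAD R5, [R1] → R5=M[100]=18
ADD R5, 13 → R5=18+13=31
ADD R1, 4 → R1=100+4=104
SUB R4, 2 → R4=6-2=4
CMP R4, 0  (cmp 4,0)
JGT again: taken
AND R5, 7 → R5=31&7=7
LOAD R5, [R1] → R5=M[104]=1
ADD R5, 13 → R5=1+13=14
ADD R1, 4 → R1=104+4=108
SUB R4, 2 → R4=4-2=2
CMP R4, 0  (cmp 2,0)
JGT again: taken
AND R5, 7 → R5=14&7=6
LOAD R5, [R1] → R5=M[108]=29
ADD R5, 13 → R5=29+13=42
ADD R1, 4 → R1=108+4=112
SUB R4, 2 → R4=2-2=0
CMP R4, 0  (cmp 0,0)
JGT again: not taken
STORE R5, [104] → M[104]=42
halt.

42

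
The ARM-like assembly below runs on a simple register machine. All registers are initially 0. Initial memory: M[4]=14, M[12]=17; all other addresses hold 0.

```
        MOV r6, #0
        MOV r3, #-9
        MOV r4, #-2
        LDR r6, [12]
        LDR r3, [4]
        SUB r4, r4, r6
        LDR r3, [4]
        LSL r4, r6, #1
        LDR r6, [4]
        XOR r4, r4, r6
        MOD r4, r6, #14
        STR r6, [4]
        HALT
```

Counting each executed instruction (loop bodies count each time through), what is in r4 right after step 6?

MOV r6, #0 → r6=0
MOV r3, #-9 → r3=-9
MOV r4, #-2 → r4=-2
LDR r6, [12] → r6=M[12]=17
LDR r3, [4] → r3=M[4]=14
SUB r4, r4, r6 → r4=(-2)-17=-19
After step 6: r4 = -19.

-19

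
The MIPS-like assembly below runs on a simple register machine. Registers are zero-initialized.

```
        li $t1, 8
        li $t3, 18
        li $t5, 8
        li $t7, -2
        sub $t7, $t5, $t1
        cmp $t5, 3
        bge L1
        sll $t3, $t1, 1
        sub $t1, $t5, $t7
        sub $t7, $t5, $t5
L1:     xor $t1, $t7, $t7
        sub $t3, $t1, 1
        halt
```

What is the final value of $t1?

li $t1, 8 → $t1=8
li $t3, 18 → $t3=18
li $t5, 8 → $t5=8
li $t7, -2 → $t7=-2
sub $t7, $t5, $t1 → $t7=8-8=0
cmp $t5, 3  (cmp 8,3)
bge L1: taken
xor $t1, $t7, $t7 → $t1=0^0=0
sub $t3, $t1, 1 → $t3=0-1=-1
halt.

0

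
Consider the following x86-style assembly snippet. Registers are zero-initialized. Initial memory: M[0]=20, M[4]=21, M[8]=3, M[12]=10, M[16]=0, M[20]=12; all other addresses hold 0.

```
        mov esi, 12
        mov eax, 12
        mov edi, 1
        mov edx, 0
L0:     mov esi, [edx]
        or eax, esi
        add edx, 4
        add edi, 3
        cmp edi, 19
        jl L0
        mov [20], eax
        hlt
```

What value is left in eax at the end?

mov esi, 12 → esi=12
mov eax, 12 → eax=12
mov edi, 1 → edi=1
mov edx, 0 → edx=0
mov esi, [edx] → esi=M[0]=20
or eax, esi → eax=12|20=28
add edx, 4 → edx=0+4=4
add edi, 3 → edi=1+3=4
cmp edi, 19  (cmp 4,19)
jl L0: taken
mov esi, [edx] → esi=M[4]=21
or eax, esi → eax=28|21=29
add edx, 4 → edx=4+4=8
add edi, 3 → edi=4+3=7
cmp edi, 19  (cmp 7,19)
jl L0: taken
mov esi, [edx] → esi=M[8]=3
or eax, esi → eax=29|3=31
add edx, 4 → edx=8+4=12
add edi, 3 → edi=7+3=10
cmp edi, 19  (cmp 10,19)
jl L0: taken
mov esi, [edx] → esi=M[12]=10
or eax, esi → eax=31|10=31
add edx, 4 → edx=12+4=16
add edi, 3 → edi=10+3=13
cmp edi, 19  (cmp 13,19)
jl L0: taken
mov esi, [edx] → esi=M[16]=0
or eax, esi → eax=31|0=31
add edx, 4 → edx=16+4=20
add edi, 3 → edi=13+3=16
cmp edi, 19  (cmp 16,19)
jl L0: taken
mov esi, [edx] → esi=M[20]=12
or eax, esi → eax=31|12=31
add edx, 4 → edx=20+4=24
add edi, 3 → edi=16+3=19
cmp edi, 19  (cmp 19,19)
jl L0: not taken
mov [20], eax → M[20]=31
halt.

31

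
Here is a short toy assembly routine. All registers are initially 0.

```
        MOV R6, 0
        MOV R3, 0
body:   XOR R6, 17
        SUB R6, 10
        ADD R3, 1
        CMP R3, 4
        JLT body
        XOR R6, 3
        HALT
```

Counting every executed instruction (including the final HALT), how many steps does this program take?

24

MOV R6, 0 → R6=0
MOV R3, 0 → R3=0
XOR R6, 17 → R6=0^17=17
SUB R6, 10 → R6=17-10=7
ADD R3, 1 → R3=0+1=1
CMP R3, 4  (cmp 1,4)
JLT body: taken
XOR R6, 17 → R6=7^17=22
SUB R6, 10 → R6=22-10=12
ADD R3, 1 → R3=1+1=2
CMP R3, 4  (cmp 2,4)
JLT body: taken
XOR R6, 17 → R6=12^17=29
SUB R6, 10 → R6=29-10=19
ADD R3, 1 → R3=2+1=3
CMP R3, 4  (cmp 3,4)
JLT body: taken
XOR R6, 17 → R6=19^17=2
SUB R6, 10 → R6=2-10=-8
ADD R3, 1 → R3=3+1=4
CMP R3, 4  (cmp 4,4)
JLT body: not taken
XOR R6, 3 → R6=(-8)^3=-5
halt.
Total executed instructions: 24.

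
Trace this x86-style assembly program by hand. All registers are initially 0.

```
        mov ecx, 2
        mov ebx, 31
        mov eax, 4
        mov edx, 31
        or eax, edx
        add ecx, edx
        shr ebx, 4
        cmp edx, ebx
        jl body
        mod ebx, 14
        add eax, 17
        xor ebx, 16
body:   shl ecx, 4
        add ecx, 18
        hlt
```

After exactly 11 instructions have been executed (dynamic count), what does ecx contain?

33

mov ecx, 2 → ecx=2
mov ebx, 31 → ebx=31
mov eax, 4 → eax=4
mov edx, 31 → edx=31
or eax, edx → eax=4|31=31
add ecx, edx → ecx=2+31=33
shr ebx, 4 → ebx=31>>4=1
cmp edx, ebx  (cmp 31,1)
jl body: not taken
mod ebx, 14 → ebx=1%14=1
add eax, 17 → eax=31+17=48
After step 11: ecx = 33.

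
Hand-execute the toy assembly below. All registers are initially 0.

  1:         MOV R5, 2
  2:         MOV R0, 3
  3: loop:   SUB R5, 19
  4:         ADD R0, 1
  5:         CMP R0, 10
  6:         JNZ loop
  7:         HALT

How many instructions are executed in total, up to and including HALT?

after MOV R5, 2: R5=2
after MOV R0, 3: R0=3
after SUB R5, 19: R5=2-19=-17
after ADD R0, 1: R0=3+1=4
CMP R0, 10  (cmp 4,10)
JNZ loop: taken
after SUB R5, 19: R5=(-17)-19=-36
after ADD R0, 1: R0=4+1=5
CMP R0, 10  (cmp 5,10)
JNZ loop: taken
after SUB R5, 19: R5=(-36)-19=-55
after ADD R0, 1: R0=5+1=6
CMP R0, 10  (cmp 6,10)
JNZ loop: taken
after SUB R5, 19: R5=(-55)-19=-74
after ADD R0, 1: R0=6+1=7
CMP R0, 10  (cmp 7,10)
JNZ loop: taken
after SUB R5, 19: R5=(-74)-19=-93
after ADD R0, 1: R0=7+1=8
CMP R0, 10  (cmp 8,10)
JNZ loop: taken
after SUB R5, 19: R5=(-93)-19=-112
after ADD R0, 1: R0=8+1=9
CMP R0, 10  (cmp 9,10)
JNZ loop: taken
after SUB R5, 19: R5=(-112)-19=-131
after ADD R0, 1: R0=9+1=10
CMP R0, 10  (cmp 10,10)
JNZ loop: not taken
halt.
Total executed instructions: 31.

31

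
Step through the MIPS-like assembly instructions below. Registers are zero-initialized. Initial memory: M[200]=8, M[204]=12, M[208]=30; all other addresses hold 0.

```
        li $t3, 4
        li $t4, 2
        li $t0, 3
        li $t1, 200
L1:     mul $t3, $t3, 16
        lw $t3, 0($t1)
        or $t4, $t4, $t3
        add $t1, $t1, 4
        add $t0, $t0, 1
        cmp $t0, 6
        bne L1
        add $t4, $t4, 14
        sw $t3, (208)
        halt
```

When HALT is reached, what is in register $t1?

212

after li $t3, 4: $t3=4
after li $t4, 2: $t4=2
after li $t0, 3: $t0=3
after li $t1, 200: $t1=200
after mul $t3, $t3, 16: $t3=4*16=64
after lw $t3, 0($t1): $t3=M[200]=8
after or $t4, $t4, $t3: $t4=2|8=10
after add $t1, $t1, 4: $t1=200+4=204
after add $t0, $t0, 1: $t0=3+1=4
cmp $t0, 6  (cmp 4,6)
bne L1: taken
after mul $t3, $t3, 16: $t3=8*16=128
after lw $t3, 0($t1): $t3=M[204]=12
after or $t4, $t4, $t3: $t4=10|12=14
after add $t1, $t1, 4: $t1=204+4=208
after add $t0, $t0, 1: $t0=4+1=5
cmp $t0, 6  (cmp 5,6)
bne L1: taken
after mul $t3, $t3, 16: $t3=12*16=192
after lw $t3, 0($t1): $t3=M[208]=30
after or $t4, $t4, $t3: $t4=14|30=30
after add $t1, $t1, 4: $t1=208+4=212
after add $t0, $t0, 1: $t0=5+1=6
cmp $t0, 6  (cmp 6,6)
bne L1: not taken
after add $t4, $t4, 14: $t4=30+14=44
sw $t3, (208) → M[208]=30
halt.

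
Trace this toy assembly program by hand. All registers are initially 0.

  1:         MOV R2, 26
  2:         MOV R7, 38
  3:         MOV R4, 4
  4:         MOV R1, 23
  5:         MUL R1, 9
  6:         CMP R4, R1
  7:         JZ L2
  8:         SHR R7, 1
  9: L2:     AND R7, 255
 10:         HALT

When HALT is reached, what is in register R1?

207

after MOV R2, 26: R2=26
after MOV R7, 38: R7=38
after MOV R4, 4: R4=4
after MOV R1, 23: R1=23
after MUL R1, 9: R1=23*9=207
CMP R4, R1  (cmp 4,207)
JZ L2: not taken
after SHR R7, 1: R7=38>>1=19
after AND R7, 255: R7=19&255=19
halt.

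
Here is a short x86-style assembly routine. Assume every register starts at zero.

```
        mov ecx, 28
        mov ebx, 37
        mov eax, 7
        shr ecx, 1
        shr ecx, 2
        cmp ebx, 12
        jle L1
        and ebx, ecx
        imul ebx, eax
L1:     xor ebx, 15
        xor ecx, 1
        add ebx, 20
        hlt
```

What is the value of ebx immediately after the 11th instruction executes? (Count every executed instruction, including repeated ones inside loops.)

ecx=28
ebx=37
eax=7
ecx=28>>1=14
ecx=14>>2=3
cmp ebx, 12  (cmp 37,12)
jle L1: not taken
ebx=37&3=1
ebx=1*7=7
ebx=7^15=8
ecx=3^1=2
After step 11: ebx = 8.

8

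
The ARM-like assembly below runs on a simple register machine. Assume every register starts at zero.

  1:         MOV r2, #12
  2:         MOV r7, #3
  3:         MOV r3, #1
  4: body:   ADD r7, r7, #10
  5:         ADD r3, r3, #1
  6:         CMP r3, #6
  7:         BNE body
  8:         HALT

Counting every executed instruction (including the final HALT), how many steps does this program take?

24

MOV r2, #12 → r2=12
MOV r7, #3 → r7=3
MOV r3, #1 → r3=1
ADD r7, r7, #10 → r7=3+10=13
ADD r3, r3, #1 → r3=1+1=2
CMP r3, #6  (cmp 2,6)
BNE body: taken
ADD r7, r7, #10 → r7=13+10=23
ADD r3, r3, #1 → r3=2+1=3
CMP r3, #6  (cmp 3,6)
BNE body: taken
ADD r7, r7, #10 → r7=23+10=33
ADD r3, r3, #1 → r3=3+1=4
CMP r3, #6  (cmp 4,6)
BNE body: taken
ADD r7, r7, #10 → r7=33+10=43
ADD r3, r3, #1 → r3=4+1=5
CMP r3, #6  (cmp 5,6)
BNE body: taken
ADD r7, r7, #10 → r7=43+10=53
ADD r3, r3, #1 → r3=5+1=6
CMP r3, #6  (cmp 6,6)
BNE body: not taken
halt.
Total executed instructions: 24.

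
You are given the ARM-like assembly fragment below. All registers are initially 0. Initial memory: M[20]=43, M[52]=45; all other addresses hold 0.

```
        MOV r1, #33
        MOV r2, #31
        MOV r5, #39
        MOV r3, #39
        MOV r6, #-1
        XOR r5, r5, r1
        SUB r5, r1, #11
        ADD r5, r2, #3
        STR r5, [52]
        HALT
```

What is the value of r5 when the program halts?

after MOV r1, #33: r1=33
after MOV r2, #31: r2=31
after MOV r5, #39: r5=39
after MOV r3, #39: r3=39
after MOV r6, #-1: r6=-1
after XOR r5, r5, r1: r5=39^33=6
after SUB r5, r1, #11: r5=33-11=22
after ADD r5, r2, #3: r5=31+3=34
STR r5, [52] → M[52]=34
halt.

34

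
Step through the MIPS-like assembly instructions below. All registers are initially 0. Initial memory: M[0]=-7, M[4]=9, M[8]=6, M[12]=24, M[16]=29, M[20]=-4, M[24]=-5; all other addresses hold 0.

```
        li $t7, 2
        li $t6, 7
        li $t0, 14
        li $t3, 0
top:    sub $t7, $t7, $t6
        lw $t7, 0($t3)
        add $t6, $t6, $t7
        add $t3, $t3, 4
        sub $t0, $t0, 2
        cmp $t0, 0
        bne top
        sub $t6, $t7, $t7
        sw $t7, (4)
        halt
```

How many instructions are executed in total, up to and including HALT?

56

li $t7, 2 → $t7=2
li $t6, 7 → $t6=7
li $t0, 14 → $t0=14
li $t3, 0 → $t3=0
sub $t7, $t7, $t6 → $t7=2-7=-5
lw $t7, 0($t3) → $t7=M[0]=-7
add $t6, $t6, $t7 → $t6=7+(-7)=0
add $t3, $t3, 4 → $t3=0+4=4
sub $t0, $t0, 2 → $t0=14-2=12
cmp $t0, 0  (cmp 12,0)
bne top: taken
sub $t7, $t7, $t6 → $t7=(-7)-0=-7
lw $t7, 0($t3) → $t7=M[4]=9
add $t6, $t6, $t7 → $t6=0+9=9
add $t3, $t3, 4 → $t3=4+4=8
sub $t0, $t0, 2 → $t0=12-2=10
cmp $t0, 0  (cmp 10,0)
bne top: taken
sub $t7, $t7, $t6 → $t7=9-9=0
lw $t7, 0($t3) → $t7=M[8]=6
add $t6, $t6, $t7 → $t6=9+6=15
add $t3, $t3, 4 → $t3=8+4=12
sub $t0, $t0, 2 → $t0=10-2=8
cmp $t0, 0  (cmp 8,0)
bne top: taken
sub $t7, $t7, $t6 → $t7=6-15=-9
lw $t7, 0($t3) → $t7=M[12]=24
add $t6, $t6, $t7 → $t6=15+24=39
add $t3, $t3, 4 → $t3=12+4=16
sub $t0, $t0, 2 → $t0=8-2=6
cmp $t0, 0  (cmp 6,0)
bne top: taken
sub $t7, $t7, $t6 → $t7=24-39=-15
lw $t7, 0($t3) → $t7=M[16]=29
add $t6, $t6, $t7 → $t6=39+29=68
add $t3, $t3, 4 → $t3=16+4=20
sub $t0, $t0, 2 → $t0=6-2=4
cmp $t0, 0  (cmp 4,0)
bne top: taken
sub $t7, $t7, $t6 → $t7=29-68=-39
lw $t7, 0($t3) → $t7=M[20]=-4
add $t6, $t6, $t7 → $t6=68+(-4)=64
add $t3, $t3, 4 → $t3=20+4=24
sub $t0, $t0, 2 → $t0=4-2=2
cmp $t0, 0  (cmp 2,0)
bne top: taken
sub $t7, $t7, $t6 → $t7=(-4)-64=-68
lw $t7, 0($t3) → $t7=M[24]=-5
add $t6, $t6, $t7 → $t6=64+(-5)=59
add $t3, $t3, 4 → $t3=24+4=28
sub $t0, $t0, 2 → $t0=2-2=0
cmp $t0, 0  (cmp 0,0)
bne top: not taken
sub $t6, $t7, $t7 → $t6=(-5)-(-5)=0
sw $t7, (4) → M[4]=-5
halt.
Total executed instructions: 56.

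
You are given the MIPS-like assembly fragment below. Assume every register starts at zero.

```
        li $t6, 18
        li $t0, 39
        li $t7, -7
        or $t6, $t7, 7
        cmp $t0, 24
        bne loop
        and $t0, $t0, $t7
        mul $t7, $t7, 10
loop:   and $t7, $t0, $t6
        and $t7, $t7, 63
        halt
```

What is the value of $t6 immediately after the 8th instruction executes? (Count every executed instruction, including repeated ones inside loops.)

-1

li $t6, 18 → $t6=18
li $t0, 39 → $t0=39
li $t7, -7 → $t7=-7
or $t6, $t7, 7 → $t6=(-7)|7=-1
cmp $t0, 24  (cmp 39,24)
bne loop: taken
and $t7, $t0, $t6 → $t7=39&(-1)=39
and $t7, $t7, 63 → $t7=39&63=39
After step 8: $t6 = -1.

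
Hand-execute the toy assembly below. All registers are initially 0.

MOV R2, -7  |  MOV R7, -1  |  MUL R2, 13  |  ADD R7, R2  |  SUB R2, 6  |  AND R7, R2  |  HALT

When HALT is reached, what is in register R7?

R2=-7
R7=-1
R2=(-7)*13=-91
R7=(-1)+(-91)=-92
R2=(-91)-6=-97
R7=(-92)&(-97)=-124
halt.

-124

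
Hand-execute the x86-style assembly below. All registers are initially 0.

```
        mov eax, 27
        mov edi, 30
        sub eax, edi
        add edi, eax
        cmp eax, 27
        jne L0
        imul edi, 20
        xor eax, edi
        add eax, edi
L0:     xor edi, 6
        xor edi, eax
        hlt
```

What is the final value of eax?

after mov eax, 27: eax=27
after mov edi, 30: edi=30
after sub eax, edi: eax=27-30=-3
after add edi, eax: edi=30+(-3)=27
cmp eax, 27  (cmp -3,27)
jne L0: taken
after xor edi, 6: edi=27^6=29
after xor edi, eax: edi=29^(-3)=-32
halt.

-3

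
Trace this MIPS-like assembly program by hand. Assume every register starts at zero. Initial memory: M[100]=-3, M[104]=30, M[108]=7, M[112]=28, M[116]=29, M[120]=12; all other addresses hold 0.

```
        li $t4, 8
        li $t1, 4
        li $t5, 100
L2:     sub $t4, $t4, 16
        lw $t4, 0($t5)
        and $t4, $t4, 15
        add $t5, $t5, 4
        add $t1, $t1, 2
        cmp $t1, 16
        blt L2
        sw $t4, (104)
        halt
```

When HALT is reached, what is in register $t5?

124

li $t4, 8 → $t4=8
li $t1, 4 → $t1=4
li $t5, 100 → $t5=100
sub $t4, $t4, 16 → $t4=8-16=-8
lw $t4, 0($t5) → $t4=M[100]=-3
and $t4, $t4, 15 → $t4=(-3)&15=13
add $t5, $t5, 4 → $t5=100+4=104
add $t1, $t1, 2 → $t1=4+2=6
cmp $t1, 16  (cmp 6,16)
blt L2: taken
sub $t4, $t4, 16 → $t4=13-16=-3
lw $t4, 0($t5) → $t4=M[104]=30
and $t4, $t4, 15 → $t4=30&15=14
add $t5, $t5, 4 → $t5=104+4=108
add $t1, $t1, 2 → $t1=6+2=8
cmp $t1, 16  (cmp 8,16)
blt L2: taken
sub $t4, $t4, 16 → $t4=14-16=-2
lw $t4, 0($t5) → $t4=M[108]=7
and $t4, $t4, 15 → $t4=7&15=7
add $t5, $t5, 4 → $t5=108+4=112
add $t1, $t1, 2 → $t1=8+2=10
cmp $t1, 16  (cmp 10,16)
blt L2: taken
sub $t4, $t4, 16 → $t4=7-16=-9
lw $t4, 0($t5) → $t4=M[112]=28
and $t4, $t4, 15 → $t4=28&15=12
add $t5, $t5, 4 → $t5=112+4=116
add $t1, $t1, 2 → $t1=10+2=12
cmp $t1, 16  (cmp 12,16)
blt L2: taken
sub $t4, $t4, 16 → $t4=12-16=-4
lw $t4, 0($t5) → $t4=M[116]=29
and $t4, $t4, 15 → $t4=29&15=13
add $t5, $t5, 4 → $t5=116+4=120
add $t1, $t1, 2 → $t1=12+2=14
cmp $t1, 16  (cmp 14,16)
blt L2: taken
sub $t4, $t4, 16 → $t4=13-16=-3
lw $t4, 0($t5) → $t4=M[120]=12
and $t4, $t4, 15 → $t4=12&15=12
add $t5, $t5, 4 → $t5=120+4=124
add $t1, $t1, 2 → $t1=14+2=16
cmp $t1, 16  (cmp 16,16)
blt L2: not taken
sw $t4, (104) → M[104]=12
halt.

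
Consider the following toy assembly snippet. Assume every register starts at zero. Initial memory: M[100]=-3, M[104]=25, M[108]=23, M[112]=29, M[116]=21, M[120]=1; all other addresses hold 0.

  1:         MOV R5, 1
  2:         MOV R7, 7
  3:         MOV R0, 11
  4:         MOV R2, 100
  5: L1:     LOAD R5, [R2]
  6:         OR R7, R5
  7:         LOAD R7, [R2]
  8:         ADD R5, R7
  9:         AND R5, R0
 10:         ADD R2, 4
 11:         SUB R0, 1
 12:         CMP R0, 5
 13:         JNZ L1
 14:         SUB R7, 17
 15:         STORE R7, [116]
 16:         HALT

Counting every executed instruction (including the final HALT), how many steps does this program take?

R5=1
R7=7
R0=11
R2=100
R5=M[100]=-3
R7=7|(-3)=-1
R7=M[100]=-3
R5=(-3)+(-3)=-6
R5=(-6)&11=10
R2=100+4=104
R0=11-1=10
CMP R0, 5  (cmp 10,5)
JNZ L1: taken
R5=M[104]=25
R7=(-3)|25=-3
R7=M[104]=25
R5=25+25=50
R5=50&10=2
R2=104+4=108
R0=10-1=9
CMP R0, 5  (cmp 9,5)
JNZ L1: taken
R5=M[108]=23
R7=25|23=31
R7=M[108]=23
R5=23+23=46
R5=46&9=8
R2=108+4=112
R0=9-1=8
CMP R0, 5  (cmp 8,5)
JNZ L1: taken
R5=M[112]=29
R7=23|29=31
R7=M[112]=29
R5=29+29=58
R5=58&8=8
R2=112+4=116
R0=8-1=7
CMP R0, 5  (cmp 7,5)
JNZ L1: taken
R5=M[116]=21
R7=29|21=29
R7=M[116]=21
R5=21+21=42
R5=42&7=2
R2=116+4=120
R0=7-1=6
CMP R0, 5  (cmp 6,5)
JNZ L1: taken
R5=M[120]=1
R7=21|1=21
R7=M[120]=1
R5=1+1=2
R5=2&6=2
R2=120+4=124
R0=6-1=5
CMP R0, 5  (cmp 5,5)
JNZ L1: not taken
R7=1-17=-16
STORE R7, [116] → M[116]=-16
halt.
Total executed instructions: 61.

61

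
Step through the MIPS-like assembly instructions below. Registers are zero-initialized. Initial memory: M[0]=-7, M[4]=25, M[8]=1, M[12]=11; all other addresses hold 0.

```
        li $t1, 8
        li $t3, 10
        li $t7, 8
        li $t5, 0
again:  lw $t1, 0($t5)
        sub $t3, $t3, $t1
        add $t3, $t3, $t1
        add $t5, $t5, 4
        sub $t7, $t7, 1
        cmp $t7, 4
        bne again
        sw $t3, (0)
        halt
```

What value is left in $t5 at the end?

after li $t1, 8: $t1=8
after li $t3, 10: $t3=10
after li $t7, 8: $t7=8
after li $t5, 0: $t5=0
after lw $t1, 0($t5): $t1=M[0]=-7
after sub $t3, $t3, $t1: $t3=10-(-7)=17
after add $t3, $t3, $t1: $t3=17+(-7)=10
after add $t5, $t5, 4: $t5=0+4=4
after sub $t7, $t7, 1: $t7=8-1=7
cmp $t7, 4  (cmp 7,4)
bne again: taken
after lw $t1, 0($t5): $t1=M[4]=25
after sub $t3, $t3, $t1: $t3=10-25=-15
after add $t3, $t3, $t1: $t3=(-15)+25=10
after add $t5, $t5, 4: $t5=4+4=8
after sub $t7, $t7, 1: $t7=7-1=6
cmp $t7, 4  (cmp 6,4)
bne again: taken
after lw $t1, 0($t5): $t1=M[8]=1
after sub $t3, $t3, $t1: $t3=10-1=9
after add $t3, $t3, $t1: $t3=9+1=10
after add $t5, $t5, 4: $t5=8+4=12
after sub $t7, $t7, 1: $t7=6-1=5
cmp $t7, 4  (cmp 5,4)
bne again: taken
after lw $t1, 0($t5): $t1=M[12]=11
after sub $t3, $t3, $t1: $t3=10-11=-1
after add $t3, $t3, $t1: $t3=(-1)+11=10
after add $t5, $t5, 4: $t5=12+4=16
after sub $t7, $t7, 1: $t7=5-1=4
cmp $t7, 4  (cmp 4,4)
bne again: not taken
sw $t3, (0) → M[0]=10
halt.

16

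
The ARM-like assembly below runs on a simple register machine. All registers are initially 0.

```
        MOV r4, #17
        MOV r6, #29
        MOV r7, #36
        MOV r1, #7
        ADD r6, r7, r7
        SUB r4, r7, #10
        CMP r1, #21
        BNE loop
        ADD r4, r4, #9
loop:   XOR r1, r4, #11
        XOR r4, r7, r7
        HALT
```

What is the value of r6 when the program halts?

72

after MOV r4, #17: r4=17
after MOV r6, #29: r6=29
after MOV r7, #36: r7=36
after MOV r1, #7: r1=7
after ADD r6, r7, r7: r6=36+36=72
after SUB r4, r7, #10: r4=36-10=26
CMP r1, #21  (cmp 7,21)
BNE loop: taken
after XOR r1, r4, #11: r1=26^11=17
after XOR r4, r7, r7: r4=36^36=0
halt.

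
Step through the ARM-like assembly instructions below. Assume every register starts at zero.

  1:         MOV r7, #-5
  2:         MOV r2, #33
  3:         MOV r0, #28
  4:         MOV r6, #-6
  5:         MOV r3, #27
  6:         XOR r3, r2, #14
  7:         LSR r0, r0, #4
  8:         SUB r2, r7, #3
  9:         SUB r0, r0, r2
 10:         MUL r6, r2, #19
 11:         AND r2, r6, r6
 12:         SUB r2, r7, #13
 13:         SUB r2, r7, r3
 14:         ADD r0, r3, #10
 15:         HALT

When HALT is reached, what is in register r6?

MOV r7, #-5 → r7=-5
MOV r2, #33 → r2=33
MOV r0, #28 → r0=28
MOV r6, #-6 → r6=-6
MOV r3, #27 → r3=27
XOR r3, r2, #14 → r3=33^14=47
LSR r0, r0, #4 → r0=28>>4=1
SUB r2, r7, #3 → r2=(-5)-3=-8
SUB r0, r0, r2 → r0=1-(-8)=9
MUL r6, r2, #19 → r6=(-8)*19=-152
AND r2, r6, r6 → r2=(-152)&(-152)=-152
SUB r2, r7, #13 → r2=(-5)-13=-18
SUB r2, r7, r3 → r2=(-5)-47=-52
ADD r0, r3, #10 → r0=47+10=57
halt.

-152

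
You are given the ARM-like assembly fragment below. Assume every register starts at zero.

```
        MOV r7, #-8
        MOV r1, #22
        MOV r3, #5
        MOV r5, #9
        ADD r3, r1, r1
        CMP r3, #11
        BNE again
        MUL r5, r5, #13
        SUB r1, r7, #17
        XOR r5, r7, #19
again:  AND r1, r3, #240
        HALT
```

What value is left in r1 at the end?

after MOV r7, #-8: r7=-8
after MOV r1, #22: r1=22
after MOV r3, #5: r3=5
after MOV r5, #9: r5=9
after ADD r3, r1, r1: r3=22+22=44
CMP r3, #11  (cmp 44,11)
BNE again: taken
after AND r1, r3, #240: r1=44&240=32
halt.

32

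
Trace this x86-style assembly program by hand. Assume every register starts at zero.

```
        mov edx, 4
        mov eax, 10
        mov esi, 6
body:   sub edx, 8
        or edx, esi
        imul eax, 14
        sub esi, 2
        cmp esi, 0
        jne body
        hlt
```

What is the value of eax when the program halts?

27440

edx=4
eax=10
esi=6
edx=4-8=-4
edx=(-4)|6=-2
eax=10*14=140
esi=6-2=4
cmp esi, 0  (cmp 4,0)
jne body: taken
edx=(-2)-8=-10
edx=(-10)|4=-10
eax=140*14=1960
esi=4-2=2
cmp esi, 0  (cmp 2,0)
jne body: taken
edx=(-10)-8=-18
edx=(-18)|2=-18
eax=1960*14=27440
esi=2-2=0
cmp esi, 0  (cmp 0,0)
jne body: not taken
halt.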